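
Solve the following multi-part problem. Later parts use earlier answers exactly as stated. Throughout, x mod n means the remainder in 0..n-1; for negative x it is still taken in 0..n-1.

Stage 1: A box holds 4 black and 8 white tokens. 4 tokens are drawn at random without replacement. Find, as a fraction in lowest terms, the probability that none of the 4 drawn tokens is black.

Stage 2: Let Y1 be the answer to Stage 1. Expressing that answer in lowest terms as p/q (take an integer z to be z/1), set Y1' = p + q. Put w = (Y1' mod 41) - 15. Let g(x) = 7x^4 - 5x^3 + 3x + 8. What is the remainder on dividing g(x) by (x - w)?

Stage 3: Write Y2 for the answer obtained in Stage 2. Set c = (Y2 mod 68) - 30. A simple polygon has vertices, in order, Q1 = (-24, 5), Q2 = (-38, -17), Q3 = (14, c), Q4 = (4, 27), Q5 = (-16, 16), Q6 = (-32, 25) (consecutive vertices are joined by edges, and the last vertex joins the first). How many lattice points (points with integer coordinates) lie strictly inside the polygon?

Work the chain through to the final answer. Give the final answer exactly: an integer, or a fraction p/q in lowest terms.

1751

Stage 1: total draws C(12,4) = 495; favorable C(8,4) = 70; P = 14/99; answer 14/99
Stage 2: Y1 = 14/99; threaded value p + q = 113; w = 16; remainder = value at the root: 7*(16)^4 - 5*(16)^3 + 3*(16)^1 + 8 = (458752) + (-20480) + (48) + (8) = 438328; answer 438328
Stage 3: Y2 = 438328; c = -30; cross terms: (-24*-17 - -38*5)=598, (-38*-30 - 14*-17)=1378, (14*27 - 4*-30)=498, (4*16 - -16*27)=496, (-16*25 - -32*16)=112, (-32*5 - -24*25)=440; twice the area = |3522| = 3522; area = 1761; boundary points = 2 + 13 + 1 + 1 + 1 + 4 = 22; strictly interior points = area - boundary/2 + 1 = 1751; answer 1751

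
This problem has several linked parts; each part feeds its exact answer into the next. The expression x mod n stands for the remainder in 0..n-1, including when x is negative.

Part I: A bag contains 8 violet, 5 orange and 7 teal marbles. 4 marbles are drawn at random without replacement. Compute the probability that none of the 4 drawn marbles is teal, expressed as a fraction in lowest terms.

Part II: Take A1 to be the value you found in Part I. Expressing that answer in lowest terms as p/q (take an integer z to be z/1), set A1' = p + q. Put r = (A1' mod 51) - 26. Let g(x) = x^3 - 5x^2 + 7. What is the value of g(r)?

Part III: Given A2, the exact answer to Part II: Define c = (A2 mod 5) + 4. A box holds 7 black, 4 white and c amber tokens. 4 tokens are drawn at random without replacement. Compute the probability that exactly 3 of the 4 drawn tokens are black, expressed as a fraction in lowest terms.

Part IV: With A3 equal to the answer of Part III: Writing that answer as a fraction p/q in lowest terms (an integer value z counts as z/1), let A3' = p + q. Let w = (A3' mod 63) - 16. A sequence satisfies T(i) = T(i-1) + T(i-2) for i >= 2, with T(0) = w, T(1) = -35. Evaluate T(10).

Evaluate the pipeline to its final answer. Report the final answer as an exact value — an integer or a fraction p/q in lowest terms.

-1143

Part I: total draws C(20,4) = 4845; favorable C(13,4) = 715; P = 143/969; answer 143/969
Part II: A1 = 143/969; threaded value p + q = 1112; r = 15; 1*(15)^3 - 5*(15)^2 + 7 = (3375) + (-1125) + (7) = 2257; answer 2257
Part III: A2 = 2257; c = 6; total draws C(17,4) = 2380; favorable C(7,3)*C(10,1) = 350; P = 5/34; answer 5/34
Part IV: A3 = 5/34; threaded value p + q = 39; w = 23; T(2) = 1*(-35) + 1*(23) = -12; iterating: T(2)=-12, T(3)=-47, T(4)=-59, T(5)=-106, T(6)=-165, T(7)=-271, T(8)=-436, T(9)=-707, T(10)=-1143; answer -1143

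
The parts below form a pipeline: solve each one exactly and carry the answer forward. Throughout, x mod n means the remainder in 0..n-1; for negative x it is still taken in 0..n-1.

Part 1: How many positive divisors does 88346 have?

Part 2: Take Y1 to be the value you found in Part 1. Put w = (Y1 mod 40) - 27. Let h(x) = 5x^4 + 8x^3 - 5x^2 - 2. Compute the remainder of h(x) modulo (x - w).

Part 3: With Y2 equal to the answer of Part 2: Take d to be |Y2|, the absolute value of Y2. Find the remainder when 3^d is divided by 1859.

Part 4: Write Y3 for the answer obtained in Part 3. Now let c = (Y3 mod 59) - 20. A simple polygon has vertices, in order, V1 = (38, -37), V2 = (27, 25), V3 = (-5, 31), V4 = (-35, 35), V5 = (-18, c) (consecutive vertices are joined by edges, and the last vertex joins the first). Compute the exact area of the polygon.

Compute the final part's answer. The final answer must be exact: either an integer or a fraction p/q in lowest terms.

Part 1: 88346 = 2 * 163 * 271; number of divisors = (1+1) * (1+1) * (1+1) = 8; answer 8
Part 2: Y1 = 8; w = -19; remainder = value at the root: 5*(-19)^4 + 8*(-19)^3 - 5*(-19)^2 - 2 = (651605) + (-54872) + (-1805) + (-2) = 594926; answer 594926
Part 3: Y2 = 594926; d = 594926; squarings mod 1859: 3^1=3, 3^2=9, 3^4=81, 3^8=984, 3^16=1576, 3^32=152, 3^64=796, 3^128=1556, 3^256=718, 3^512=581, 3^1024=1082, 3^2048=1413, 3^4096=3, 3^8192=9, 3^16384=81, 3^32768=984, 3^65536=1576, 3^131072=152, 3^262144=796, 3^524288=1556; 3^594926 = 3^2 * 3^4 * 3^8 * 3^32 * 3^64 * 3^128 * 3^256 * 3^512 * 3^4096 * 3^65536 * 3^524288 = 399 (mod 1859); answer 399
Part 4: Y3 = 399; c = 25; cross terms: (38*25 - 27*-37)=1949, (27*31 - -5*25)=962, (-5*35 - -35*31)=910, (-35*25 - -18*35)=-245, (-18*-37 - 38*25)=-284; twice the area = |3292| = 3292; area = 1646; answer 1646

1646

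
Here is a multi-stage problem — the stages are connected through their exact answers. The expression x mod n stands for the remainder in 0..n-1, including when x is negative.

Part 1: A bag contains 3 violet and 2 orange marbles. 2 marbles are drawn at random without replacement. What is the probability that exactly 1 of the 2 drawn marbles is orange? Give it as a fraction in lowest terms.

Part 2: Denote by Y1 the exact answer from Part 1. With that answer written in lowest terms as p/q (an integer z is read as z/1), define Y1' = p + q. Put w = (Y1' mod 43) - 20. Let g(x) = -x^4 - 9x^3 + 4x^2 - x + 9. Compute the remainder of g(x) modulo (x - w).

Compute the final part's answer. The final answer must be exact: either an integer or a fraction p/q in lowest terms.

-4587

Part 1: total draws C(5,2) = 10; favorable C(2,1)*C(3,1) = 6; P = 3/5; answer 3/5
Part 2: Y1 = 3/5; threaded value p + q = 8; w = -12; remainder = value at the root: -1*(-12)^4 - 9*(-12)^3 + 4*(-12)^2 - 1*(-12)^1 + 9 = (-20736) + (15552) + (576) + (12) + (9) = -4587; answer -4587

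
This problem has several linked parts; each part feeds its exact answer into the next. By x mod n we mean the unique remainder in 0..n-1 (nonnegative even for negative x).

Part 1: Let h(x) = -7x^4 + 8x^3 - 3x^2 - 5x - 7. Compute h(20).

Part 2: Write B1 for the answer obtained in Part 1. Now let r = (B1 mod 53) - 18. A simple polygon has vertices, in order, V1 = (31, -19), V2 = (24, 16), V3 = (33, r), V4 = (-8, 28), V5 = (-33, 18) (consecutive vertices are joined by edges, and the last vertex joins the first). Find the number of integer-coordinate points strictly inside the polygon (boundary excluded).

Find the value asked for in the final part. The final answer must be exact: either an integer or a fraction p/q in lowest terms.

1488

Part 1: -7*(20)^4 + 8*(20)^3 - 3*(20)^2 - 5*(20)^1 - 7 = (-1120000) + (64000) + (-1200) + (-100) + (-7) = -1057307; answer -1057307
Part 2: B1 = -1057307; r = 25; cross terms: (31*16 - 24*-19)=952, (24*25 - 33*16)=72, (33*28 - -8*25)=1124, (-8*18 - -33*28)=780, (-33*-19 - 31*18)=69; twice the area = |2997| = 2997; area = 2997/2; boundary points = 7 + 9 + 1 + 5 + 1 = 23; strictly interior points = area - boundary/2 + 1 = 1488; answer 1488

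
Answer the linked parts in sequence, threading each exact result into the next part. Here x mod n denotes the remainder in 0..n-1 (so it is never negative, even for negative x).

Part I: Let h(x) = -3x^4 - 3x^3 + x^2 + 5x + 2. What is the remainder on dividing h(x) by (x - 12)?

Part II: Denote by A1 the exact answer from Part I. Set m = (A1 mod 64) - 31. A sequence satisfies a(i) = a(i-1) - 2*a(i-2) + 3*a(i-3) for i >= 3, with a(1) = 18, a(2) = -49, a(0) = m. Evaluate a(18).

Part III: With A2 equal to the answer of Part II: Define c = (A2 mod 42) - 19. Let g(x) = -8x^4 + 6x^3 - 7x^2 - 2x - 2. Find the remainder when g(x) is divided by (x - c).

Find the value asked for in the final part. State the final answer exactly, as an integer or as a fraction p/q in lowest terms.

Part I: remainder = value at the root: -3*(12)^4 - 3*(12)^3 + 1*(12)^2 + 5*(12)^1 + 2 = (-62208) + (-5184) + (144) + (60) + (2) = -67186; answer -67186
Part II: A1 = -67186; m = -17; a(3) = 1*(-49) - 2*(18) + 3*(-17) = -136; iterating: a(3)=-136, a(4)=16, a(5)=141, a(6)=-299, a(7)=-533, a(8)=488, a(9)=657, a(10)=-1918, a(11)=-1768, a(12)=4039, a(13)=1821, a(14)=-11561, a(15)=-3086, a(16)=25499, a(17)=-3012, a(18)=-63268; answer -63268
Part III: A2 = -63268; c = 7; remainder = value at the root: -8*(7)^4 + 6*(7)^3 - 7*(7)^2 - 2*(7)^1 - 2 = (-19208) + (2058) + (-343) + (-14) + (-2) = -17509; answer -17509

-17509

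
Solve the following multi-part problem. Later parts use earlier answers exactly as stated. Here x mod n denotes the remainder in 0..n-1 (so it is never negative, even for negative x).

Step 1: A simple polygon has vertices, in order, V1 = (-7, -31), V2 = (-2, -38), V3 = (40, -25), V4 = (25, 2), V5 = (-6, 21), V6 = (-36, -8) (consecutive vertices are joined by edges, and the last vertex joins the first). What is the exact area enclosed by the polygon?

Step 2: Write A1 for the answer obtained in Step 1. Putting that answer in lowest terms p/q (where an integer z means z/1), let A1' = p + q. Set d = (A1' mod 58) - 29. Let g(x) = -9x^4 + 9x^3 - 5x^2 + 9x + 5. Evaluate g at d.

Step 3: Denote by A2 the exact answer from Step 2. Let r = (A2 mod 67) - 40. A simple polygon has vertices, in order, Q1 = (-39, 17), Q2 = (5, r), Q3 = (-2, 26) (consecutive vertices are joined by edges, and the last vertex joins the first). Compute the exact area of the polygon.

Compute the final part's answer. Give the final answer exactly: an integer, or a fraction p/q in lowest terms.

Step 1: cross terms: (-7*-38 - -2*-31)=204, (-2*-25 - 40*-38)=1570, (40*2 - 25*-25)=705, (25*21 - -6*2)=537, (-6*-8 - -36*21)=804, (-36*-31 - -7*-8)=1060; twice the area = |4880| = 4880; area = 2440; answer 2440
Step 2: A1 = 2440; threaded value p + q = 2441; d = -24; -9*(-24)^4 + 9*(-24)^3 - 5*(-24)^2 + 9*(-24)^1 + 5 = (-2985984) + (-124416) + (-2880) + (-216) + (5) = -3113491; answer -3113491
Step 3: A2 = -3113491; r = 26; cross terms: (-39*26 - 5*17)=-1099, (5*26 - -2*26)=182, (-2*17 - -39*26)=980; twice the area = |63| = 63; area = 63/2; answer 63/2

63/2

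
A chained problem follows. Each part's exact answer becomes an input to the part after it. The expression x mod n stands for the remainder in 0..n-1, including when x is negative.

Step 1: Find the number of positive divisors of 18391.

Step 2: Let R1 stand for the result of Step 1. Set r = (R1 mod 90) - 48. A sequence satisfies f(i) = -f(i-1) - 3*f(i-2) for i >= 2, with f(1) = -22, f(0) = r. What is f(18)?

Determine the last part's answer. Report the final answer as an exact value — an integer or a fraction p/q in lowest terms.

Step 1: 18391 = 53 * 347; number of divisors = (1+1) * (1+1) = 4; answer 4
Step 2: R1 = 4; r = -44; f(2) = -1*(-22) - 3*(-44) = 154; iterating: f(2)=154, f(3)=-88, f(4)=-374, f(5)=638, f(6)=484, f(7)=-2398, f(8)=946, f(9)=6248, f(10)=-9086, f(11)=-9658, f(12)=36916, f(13)=-7942, f(14)=-102806, f(15)=126632, f(16)=181786, f(17)=-561682, f(18)=16324; answer 16324

16324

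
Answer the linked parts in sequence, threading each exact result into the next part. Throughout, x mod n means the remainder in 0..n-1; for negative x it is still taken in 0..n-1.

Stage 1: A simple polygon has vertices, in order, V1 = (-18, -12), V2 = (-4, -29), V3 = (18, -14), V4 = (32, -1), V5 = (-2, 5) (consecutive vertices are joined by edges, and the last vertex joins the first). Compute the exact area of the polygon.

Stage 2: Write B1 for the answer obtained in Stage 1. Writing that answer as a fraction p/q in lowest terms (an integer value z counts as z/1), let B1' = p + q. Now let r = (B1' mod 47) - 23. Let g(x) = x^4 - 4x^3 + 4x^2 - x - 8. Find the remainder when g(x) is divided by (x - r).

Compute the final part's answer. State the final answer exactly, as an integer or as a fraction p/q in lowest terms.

3952

Stage 1: cross terms: (-18*-29 - -4*-12)=474, (-4*-14 - 18*-29)=578, (18*-1 - 32*-14)=430, (32*5 - -2*-1)=158, (-2*-12 - -18*5)=114; twice the area = |1754| = 1754; area = 877; answer 877
Stage 2: B1 = 877; threaded value p + q = 878; r = 9; remainder = value at the root: 1*(9)^4 - 4*(9)^3 + 4*(9)^2 - 1*(9)^1 - 8 = (6561) + (-2916) + (324) + (-9) + (-8) = 3952; answer 3952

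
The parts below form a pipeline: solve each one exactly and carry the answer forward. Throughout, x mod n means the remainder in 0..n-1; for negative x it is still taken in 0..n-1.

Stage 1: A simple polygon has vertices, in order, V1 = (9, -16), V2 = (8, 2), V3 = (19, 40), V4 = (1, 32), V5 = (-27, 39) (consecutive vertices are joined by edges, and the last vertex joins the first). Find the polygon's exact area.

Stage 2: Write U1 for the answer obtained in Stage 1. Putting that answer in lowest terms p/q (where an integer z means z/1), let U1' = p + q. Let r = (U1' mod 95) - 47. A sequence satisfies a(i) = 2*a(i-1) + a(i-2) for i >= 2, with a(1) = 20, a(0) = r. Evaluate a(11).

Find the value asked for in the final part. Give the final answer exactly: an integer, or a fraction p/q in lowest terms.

100552

Stage 1: cross terms: (9*2 - 8*-16)=146, (8*40 - 19*2)=282, (19*32 - 1*40)=568, (1*39 - -27*32)=903, (-27*-16 - 9*39)=81; twice the area = |1980| = 1980; area = 990; answer 990
Stage 2: U1 = 990; threaded value p + q = 991; r = -6; a(2) = 2*(20) + 1*(-6) = 34; iterating: a(2)=34, a(3)=88, a(4)=210, a(5)=508, a(6)=1226, a(7)=2960, a(8)=7146, a(9)=17252, a(10)=41650, a(11)=100552; answer 100552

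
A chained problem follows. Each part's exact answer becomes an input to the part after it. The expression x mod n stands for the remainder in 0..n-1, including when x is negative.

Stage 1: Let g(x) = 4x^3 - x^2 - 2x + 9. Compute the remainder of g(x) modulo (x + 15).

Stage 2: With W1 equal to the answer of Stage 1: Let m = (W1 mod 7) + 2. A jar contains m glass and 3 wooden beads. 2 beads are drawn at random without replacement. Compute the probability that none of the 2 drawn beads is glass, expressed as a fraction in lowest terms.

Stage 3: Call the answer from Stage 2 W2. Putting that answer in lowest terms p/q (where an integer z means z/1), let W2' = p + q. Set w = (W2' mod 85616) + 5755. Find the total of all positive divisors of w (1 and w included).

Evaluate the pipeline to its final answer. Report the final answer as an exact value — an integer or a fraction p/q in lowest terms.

5814

Stage 1: remainder = value at the root: 4*(-15)^3 - 1*(-15)^2 - 2*(-15)^1 + 9 = (-13500) + (-225) + (30) + (9) = -13686; answer -13686
Stage 2: W1 = -13686; m = 8; total draws C(11,2) = 55; favorable C(3,2) = 3; P = 3/55; answer 3/55
Stage 3: W2 = 3/55; threaded value p + q = 58; w = 5813; 5813 is prime, so its only divisors are 1 and 5813; sigma = 1 + 5813 = 5814; answer 5814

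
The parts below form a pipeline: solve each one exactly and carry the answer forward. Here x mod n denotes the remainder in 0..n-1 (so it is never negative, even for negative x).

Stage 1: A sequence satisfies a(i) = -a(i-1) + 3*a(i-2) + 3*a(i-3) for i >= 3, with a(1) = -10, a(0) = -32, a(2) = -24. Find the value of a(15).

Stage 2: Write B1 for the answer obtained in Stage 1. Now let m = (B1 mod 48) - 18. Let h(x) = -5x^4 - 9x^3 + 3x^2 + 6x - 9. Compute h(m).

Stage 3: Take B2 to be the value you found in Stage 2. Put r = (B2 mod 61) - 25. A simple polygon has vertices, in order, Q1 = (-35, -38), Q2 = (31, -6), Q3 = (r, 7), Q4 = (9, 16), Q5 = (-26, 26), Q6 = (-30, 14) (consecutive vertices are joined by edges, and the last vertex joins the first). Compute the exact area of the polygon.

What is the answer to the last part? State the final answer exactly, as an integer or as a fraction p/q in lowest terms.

Stage 1: a(3) = -1*(-24) + 3*(-10) + 3*(-32) = -102; iterating: a(3)=-102, a(4)=0, a(5)=-378, a(6)=72, a(7)=-1206, a(8)=288, a(9)=-3690, a(10)=936, a(11)=-11142, a(12)=2880, a(13)=-33498, a(14)=8712, a(15)=-100566; answer -100566
Stage 2: B1 = -100566; m = 24; -5*(24)^4 - 9*(24)^3 + 3*(24)^2 + 6*(24)^1 - 9 = (-1658880) + (-124416) + (1728) + (144) + (-9) = -1781433; answer -1781433
Stage 3: B2 = -1781433; r = -14; cross terms: (-35*-6 - 31*-38)=1388, (31*7 - -14*-6)=133, (-14*16 - 9*7)=-287, (9*26 - -26*16)=650, (-26*14 - -30*26)=416, (-30*-38 - -35*14)=1630; twice the area = |3930| = 3930; area = 1965; answer 1965

1965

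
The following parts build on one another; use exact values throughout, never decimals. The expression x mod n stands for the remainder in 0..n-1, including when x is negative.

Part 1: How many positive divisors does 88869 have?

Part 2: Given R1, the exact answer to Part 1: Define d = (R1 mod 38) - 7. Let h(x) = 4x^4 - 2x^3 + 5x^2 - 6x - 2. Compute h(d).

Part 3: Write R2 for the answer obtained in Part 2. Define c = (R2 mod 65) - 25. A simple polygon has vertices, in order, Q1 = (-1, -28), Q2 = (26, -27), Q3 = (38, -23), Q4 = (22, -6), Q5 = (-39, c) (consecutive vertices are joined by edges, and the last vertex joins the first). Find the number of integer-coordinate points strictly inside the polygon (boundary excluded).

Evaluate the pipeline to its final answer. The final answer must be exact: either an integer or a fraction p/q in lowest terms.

Part 1: 88869 = 3 * 11 * 2693; number of divisors = (1+1) * (1+1) * (1+1) = 8; answer 8
Part 2: R1 = 8; d = 1; 4*(1)^4 - 2*(1)^3 + 5*(1)^2 - 6*(1)^1 - 2 = (4) + (-2) + (5) + (-6) + (-2) = -1; answer -1
Part 3: R2 = -1; c = 39; cross terms: (-1*-27 - 26*-28)=755, (26*-23 - 38*-27)=428, (38*-6 - 22*-23)=278, (22*39 - -39*-6)=624, (-39*-28 - -1*39)=1131; twice the area = |3216| = 3216; area = 1608; boundary points = 1 + 4 + 1 + 1 + 1 = 8; strictly interior points = area - boundary/2 + 1 = 1605; answer 1605

1605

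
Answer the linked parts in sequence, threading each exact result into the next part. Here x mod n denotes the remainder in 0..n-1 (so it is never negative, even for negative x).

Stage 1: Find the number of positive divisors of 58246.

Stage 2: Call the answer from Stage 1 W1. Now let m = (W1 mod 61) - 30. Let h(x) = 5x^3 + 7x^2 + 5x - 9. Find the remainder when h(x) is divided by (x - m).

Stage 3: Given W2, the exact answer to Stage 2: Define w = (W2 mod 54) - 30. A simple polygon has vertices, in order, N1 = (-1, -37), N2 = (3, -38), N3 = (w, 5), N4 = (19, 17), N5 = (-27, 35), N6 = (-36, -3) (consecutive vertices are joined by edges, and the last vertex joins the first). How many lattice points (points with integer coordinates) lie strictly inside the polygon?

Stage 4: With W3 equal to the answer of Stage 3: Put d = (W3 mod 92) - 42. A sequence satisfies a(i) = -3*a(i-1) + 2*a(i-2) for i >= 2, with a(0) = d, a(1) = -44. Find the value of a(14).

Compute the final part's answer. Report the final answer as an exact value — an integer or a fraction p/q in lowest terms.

563870868

Stage 1: 58246 = 2 * 29123; number of divisors = (1+1) * (1+1) = 4; answer 4
Stage 2: W1 = 4; m = -26; remainder = value at the root: 5*(-26)^3 + 7*(-26)^2 + 5*(-26)^1 - 9 = (-87880) + (4732) + (-130) + (-9) = -83287; answer -83287
Stage 3: W2 = -83287; w = 5; cross terms: (-1*-38 - 3*-37)=149, (3*5 - 5*-38)=205, (5*17 - 19*5)=-10, (19*35 - -27*17)=1124, (-27*-3 - -36*35)=1341, (-36*-37 - -1*-3)=1329; twice the area = |4138| = 4138; area = 2069; boundary points = 1 + 1 + 2 + 2 + 1 + 1 = 8; strictly interior points = area - boundary/2 + 1 = 2066; answer 2066
Stage 4: W3 = 2066; d = 0; a(2) = -3*(-44) + 2*(0) = 132; iterating: a(2)=132, a(3)=-484, a(4)=1716, a(5)=-6116, a(6)=21780, a(7)=-77572, a(8)=276276, a(9)=-983972, a(10)=3504468, a(11)=-12481348, a(12)=44452980, a(13)=-158321636, a(14)=563870868; answer 563870868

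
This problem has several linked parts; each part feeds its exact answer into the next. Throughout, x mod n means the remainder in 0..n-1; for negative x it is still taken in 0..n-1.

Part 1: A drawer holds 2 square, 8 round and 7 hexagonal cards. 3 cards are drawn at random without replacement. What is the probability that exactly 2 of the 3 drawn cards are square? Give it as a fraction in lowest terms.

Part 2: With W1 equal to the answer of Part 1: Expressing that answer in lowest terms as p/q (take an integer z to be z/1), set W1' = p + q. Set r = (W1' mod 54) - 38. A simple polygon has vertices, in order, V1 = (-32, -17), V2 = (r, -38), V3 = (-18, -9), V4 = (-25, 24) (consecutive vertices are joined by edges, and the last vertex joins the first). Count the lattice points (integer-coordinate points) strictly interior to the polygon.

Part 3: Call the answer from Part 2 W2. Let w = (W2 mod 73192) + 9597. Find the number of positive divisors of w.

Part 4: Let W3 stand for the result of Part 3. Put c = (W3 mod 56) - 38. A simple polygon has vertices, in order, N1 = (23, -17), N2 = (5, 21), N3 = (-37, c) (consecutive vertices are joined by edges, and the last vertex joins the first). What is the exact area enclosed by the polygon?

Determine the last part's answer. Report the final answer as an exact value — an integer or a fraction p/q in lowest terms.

Part 1: total draws C(17,3) = 680; favorable C(2,2)*C(15,1) = 15; P = 3/136; answer 3/136
Part 2: W1 = 3/136; threaded value p + q = 139; r = -7; cross terms: (-32*-38 - -7*-17)=1097, (-7*-9 - -18*-38)=-621, (-18*24 - -25*-9)=-657, (-25*-17 - -32*24)=1193; twice the area = |1012| = 1012; area = 506; boundary points = 1 + 1 + 1 + 1 = 4; strictly interior points = area - boundary/2 + 1 = 505; answer 505
Part 3: W2 = 505; w = 10102; 10102 = 2 * 5051; number of divisors = (1+1) * (1+1) = 4; answer 4
Part 4: W3 = 4; c = -34; cross terms: (23*21 - 5*-17)=568, (5*-34 - -37*21)=607, (-37*-17 - 23*-34)=1411; twice the area = |2586| = 2586; area = 1293; answer 1293

1293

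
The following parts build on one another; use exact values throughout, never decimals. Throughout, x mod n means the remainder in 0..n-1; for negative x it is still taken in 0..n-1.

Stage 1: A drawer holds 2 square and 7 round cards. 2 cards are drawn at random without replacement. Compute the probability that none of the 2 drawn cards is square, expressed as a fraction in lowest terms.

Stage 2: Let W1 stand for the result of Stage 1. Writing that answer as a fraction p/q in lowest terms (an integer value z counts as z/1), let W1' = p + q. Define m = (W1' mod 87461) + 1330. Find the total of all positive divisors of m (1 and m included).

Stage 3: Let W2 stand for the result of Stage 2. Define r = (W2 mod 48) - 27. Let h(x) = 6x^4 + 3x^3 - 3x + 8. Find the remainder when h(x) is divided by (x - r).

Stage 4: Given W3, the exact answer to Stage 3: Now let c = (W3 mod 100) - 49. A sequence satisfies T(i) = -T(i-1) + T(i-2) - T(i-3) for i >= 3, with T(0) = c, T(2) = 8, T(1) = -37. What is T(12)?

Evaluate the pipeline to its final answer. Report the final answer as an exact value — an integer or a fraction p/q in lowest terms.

Stage 1: total draws C(9,2) = 36; favorable C(7,2) = 21; P = 7/12; answer 7/12
Stage 2: W1 = 7/12; threaded value p + q = 19; m = 1349; 1349 = 19 * 71; sigma = (1 + 19) * (1 + 71) = 20 * 72 = 1440; answer 1440
Stage 3: W2 = 1440; r = -27; remainder = value at the root: 6*(-27)^4 + 3*(-27)^3 - 3*(-27)^1 + 8 = (3188646) + (-59049) + (81) + (8) = 3129686; answer 3129686
Stage 4: W3 = 3129686; c = 37; T(3) = -1*(8) + 1*(-37) - 1*(37) = -82; iterating: T(3)=-82, T(4)=127, T(5)=-217, T(6)=426, T(7)=-770, T(8)=1413, T(9)=-2609, T(10)=4792, T(11)=-8814, T(12)=16215; answer 16215

16215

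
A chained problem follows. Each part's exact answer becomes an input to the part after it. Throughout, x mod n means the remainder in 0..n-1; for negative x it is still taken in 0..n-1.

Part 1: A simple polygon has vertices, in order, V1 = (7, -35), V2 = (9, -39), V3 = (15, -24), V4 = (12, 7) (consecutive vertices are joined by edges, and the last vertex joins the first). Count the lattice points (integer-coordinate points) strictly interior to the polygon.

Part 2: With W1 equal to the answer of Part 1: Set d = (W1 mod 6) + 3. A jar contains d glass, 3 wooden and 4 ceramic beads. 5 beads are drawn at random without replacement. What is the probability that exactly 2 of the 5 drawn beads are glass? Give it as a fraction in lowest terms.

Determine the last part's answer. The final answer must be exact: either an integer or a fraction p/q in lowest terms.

175/429

Part 1: cross terms: (7*-39 - 9*-35)=42, (9*-24 - 15*-39)=369, (15*7 - 12*-24)=393, (12*-35 - 7*7)=-469; twice the area = |335| = 335; area = 335/2; boundary points = 2 + 3 + 1 + 1 = 7; strictly interior points = area - boundary/2 + 1 = 165; answer 165
Part 2: W1 = 165; d = 6; total draws C(13,5) = 1287; favorable C(6,2)*C(7,3) = 525; P = 175/429; answer 175/429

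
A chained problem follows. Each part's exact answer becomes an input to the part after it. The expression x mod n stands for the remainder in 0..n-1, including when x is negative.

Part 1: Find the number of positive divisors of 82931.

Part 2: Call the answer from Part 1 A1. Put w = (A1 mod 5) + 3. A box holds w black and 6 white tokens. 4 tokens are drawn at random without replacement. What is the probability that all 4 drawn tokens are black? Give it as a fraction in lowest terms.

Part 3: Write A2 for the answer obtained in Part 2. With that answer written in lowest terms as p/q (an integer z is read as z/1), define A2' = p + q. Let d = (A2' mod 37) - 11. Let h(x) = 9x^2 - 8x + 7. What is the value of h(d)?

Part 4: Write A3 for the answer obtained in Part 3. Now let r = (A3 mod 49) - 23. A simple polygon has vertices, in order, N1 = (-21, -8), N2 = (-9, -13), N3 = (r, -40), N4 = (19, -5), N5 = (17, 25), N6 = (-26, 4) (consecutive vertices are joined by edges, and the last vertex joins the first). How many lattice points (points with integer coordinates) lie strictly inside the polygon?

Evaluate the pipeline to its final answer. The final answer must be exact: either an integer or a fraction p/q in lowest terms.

Part 1: 82931 = 127 * 653; number of divisors = (1+1) * (1+1) = 4; answer 4
Part 2: A1 = 4; w = 7; total draws C(13,4) = 715; favorable C(7,4) = 35; P = 7/143; answer 7/143
Part 3: A2 = 7/143; threaded value p + q = 150; d = -9; 9*(-9)^2 - 8*(-9)^1 + 7 = (729) + (72) + (7) = 808; answer 808
Part 4: A3 = 808; r = 1; cross terms: (-21*-13 - -9*-8)=201, (-9*-40 - 1*-13)=373, (1*-5 - 19*-40)=755, (19*25 - 17*-5)=560, (17*4 - -26*25)=718, (-26*-8 - -21*4)=292; twice the area = |2899| = 2899; area = 2899/2; boundary points = 1 + 1 + 1 + 2 + 1 + 1 = 7; strictly interior points = area - boundary/2 + 1 = 1447; answer 1447

1447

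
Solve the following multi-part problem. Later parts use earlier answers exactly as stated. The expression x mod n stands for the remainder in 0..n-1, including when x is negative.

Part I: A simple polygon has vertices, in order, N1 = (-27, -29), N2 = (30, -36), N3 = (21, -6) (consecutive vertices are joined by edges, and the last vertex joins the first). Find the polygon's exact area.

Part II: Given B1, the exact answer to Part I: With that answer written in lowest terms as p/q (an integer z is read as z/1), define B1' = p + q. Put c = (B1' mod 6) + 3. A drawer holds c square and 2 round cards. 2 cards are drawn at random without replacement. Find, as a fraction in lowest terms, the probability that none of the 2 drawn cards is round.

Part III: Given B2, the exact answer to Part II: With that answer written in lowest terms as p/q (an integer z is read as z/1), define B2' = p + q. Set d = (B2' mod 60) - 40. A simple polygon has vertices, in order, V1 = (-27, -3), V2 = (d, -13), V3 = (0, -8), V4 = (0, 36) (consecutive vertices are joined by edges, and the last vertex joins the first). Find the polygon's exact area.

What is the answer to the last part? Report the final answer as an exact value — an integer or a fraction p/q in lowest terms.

729

Part I: cross terms: (-27*-36 - 30*-29)=1842, (30*-6 - 21*-36)=576, (21*-29 - -27*-6)=-771; twice the area = |1647| = 1647; area = 1647/2; answer 1647/2
Part II: B1 = 1647/2; threaded value p + q = 1649; c = 8; total draws C(10,2) = 45; favorable C(8,2) = 28; P = 28/45; answer 28/45
Part III: B2 = 28/45; threaded value p + q = 73; d = -27; cross terms: (-27*-13 - -27*-3)=270, (-27*-8 - 0*-13)=216, (0*36 - 0*-8)=0, (0*-3 - -27*36)=972; twice the area = |1458| = 1458; area = 729; answer 729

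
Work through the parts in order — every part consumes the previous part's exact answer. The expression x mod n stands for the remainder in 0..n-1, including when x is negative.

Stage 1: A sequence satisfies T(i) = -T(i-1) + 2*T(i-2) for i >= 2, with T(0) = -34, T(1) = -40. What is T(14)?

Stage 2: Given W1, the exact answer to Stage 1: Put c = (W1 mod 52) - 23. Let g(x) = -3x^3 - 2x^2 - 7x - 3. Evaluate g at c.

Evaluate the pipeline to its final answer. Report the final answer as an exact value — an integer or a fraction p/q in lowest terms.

-15

Stage 1: T(2) = -1*(-40) + 2*(-34) = -28; iterating: T(2)=-28, T(3)=-52, T(4)=-4, T(5)=-100, T(6)=92, T(7)=-292, T(8)=476, T(9)=-1060, T(10)=2012, T(11)=-4132, T(12)=8156, T(13)=-16420, T(14)=32732; answer 32732
Stage 2: W1 = 32732; c = 1; -3*(1)^3 - 2*(1)^2 - 7*(1)^1 - 3 = (-3) + (-2) + (-7) + (-3) = -15; answer -15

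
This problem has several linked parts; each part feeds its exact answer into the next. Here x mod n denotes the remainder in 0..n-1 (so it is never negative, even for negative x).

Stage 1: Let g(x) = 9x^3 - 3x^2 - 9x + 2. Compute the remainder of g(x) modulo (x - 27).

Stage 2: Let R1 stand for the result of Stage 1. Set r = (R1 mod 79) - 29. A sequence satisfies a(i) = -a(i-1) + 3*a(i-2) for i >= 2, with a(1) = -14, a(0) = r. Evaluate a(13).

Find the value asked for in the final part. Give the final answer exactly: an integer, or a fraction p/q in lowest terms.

-587006

Stage 1: remainder = value at the root: 9*(27)^3 - 3*(27)^2 - 9*(27)^1 + 2 = (177147) + (-2187) + (-243) + (2) = 174719; answer 174719
Stage 2: R1 = 174719; r = 21; a(2) = -1*(-14) + 3*(21) = 77; iterating: a(2)=77, a(3)=-119, a(4)=350, a(5)=-707, a(6)=1757, a(7)=-3878, a(8)=9149, a(9)=-20783, a(10)=48230, a(11)=-110579, a(12)=255269, a(13)=-587006; answer -587006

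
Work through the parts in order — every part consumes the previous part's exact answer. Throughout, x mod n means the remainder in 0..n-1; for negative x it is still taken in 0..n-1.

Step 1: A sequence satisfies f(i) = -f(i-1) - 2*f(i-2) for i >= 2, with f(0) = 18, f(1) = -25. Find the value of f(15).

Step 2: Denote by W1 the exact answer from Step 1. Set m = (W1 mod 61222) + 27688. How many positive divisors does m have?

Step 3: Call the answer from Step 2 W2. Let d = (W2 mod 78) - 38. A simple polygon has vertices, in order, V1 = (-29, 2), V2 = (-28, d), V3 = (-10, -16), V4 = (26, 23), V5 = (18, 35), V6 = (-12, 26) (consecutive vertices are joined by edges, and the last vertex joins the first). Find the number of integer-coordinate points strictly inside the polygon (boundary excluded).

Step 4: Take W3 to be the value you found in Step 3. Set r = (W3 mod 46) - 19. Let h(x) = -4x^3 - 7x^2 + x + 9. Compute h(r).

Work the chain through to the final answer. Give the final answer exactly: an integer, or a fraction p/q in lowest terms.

3299

Step 1: f(2) = -1*(-25) - 2*(18) = -11; iterating: f(2)=-11, f(3)=61, f(4)=-39, f(5)=-83, f(6)=161, f(7)=5, f(8)=-327, f(9)=317, f(10)=337, f(11)=-971, f(12)=297, f(13)=1645, f(14)=-2239, f(15)=-1051; answer -1051
Step 2: W1 = -1051; m = 87859; 87859 = 103 * 853; number of divisors = (1+1) * (1+1) = 4; answer 4
Step 3: W2 = 4; d = -34; cross terms: (-29*-34 - -28*2)=1042, (-28*-16 - -10*-34)=108, (-10*23 - 26*-16)=186, (26*35 - 18*23)=496, (18*26 - -12*35)=888, (-12*2 - -29*26)=730; twice the area = |3450| = 3450; area = 1725; boundary points = 1 + 18 + 3 + 4 + 3 + 1 = 30; strictly interior points = area - boundary/2 + 1 = 1711; answer 1711
Step 4: W3 = 1711; r = -10; -4*(-10)^3 - 7*(-10)^2 + 1*(-10)^1 + 9 = (4000) + (-700) + (-10) + (9) = 3299; answer 3299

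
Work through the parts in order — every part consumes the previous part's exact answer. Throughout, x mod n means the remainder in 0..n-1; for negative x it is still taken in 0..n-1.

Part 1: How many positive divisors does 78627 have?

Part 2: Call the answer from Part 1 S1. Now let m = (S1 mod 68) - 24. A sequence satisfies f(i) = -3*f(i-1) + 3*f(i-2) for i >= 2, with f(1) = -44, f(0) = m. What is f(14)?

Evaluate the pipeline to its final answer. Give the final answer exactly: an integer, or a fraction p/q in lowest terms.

779394312

Part 1: 78627 = 3 * 26209; number of divisors = (1+1) * (1+1) = 4; answer 4
Part 2: S1 = 4; m = -20; f(2) = -3*(-44) + 3*(-20) = 72; iterating: f(2)=72, f(3)=-348, f(4)=1260, f(5)=-4824, f(6)=18252, f(7)=-69228, f(8)=262440, f(9)=-995004, f(10)=3772332, f(11)=-14302008, f(12)=54223020, f(13)=-205575084, f(14)=779394312; answer 779394312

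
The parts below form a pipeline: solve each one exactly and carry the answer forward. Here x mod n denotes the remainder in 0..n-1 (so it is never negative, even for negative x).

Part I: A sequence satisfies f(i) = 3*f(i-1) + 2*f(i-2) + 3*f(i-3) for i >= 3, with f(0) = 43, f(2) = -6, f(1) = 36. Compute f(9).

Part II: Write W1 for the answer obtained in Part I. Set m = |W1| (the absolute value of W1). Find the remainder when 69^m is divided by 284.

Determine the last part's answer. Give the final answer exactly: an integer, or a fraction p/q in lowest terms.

81

Part I: f(3) = 3*(-6) + 2*(36) + 3*(43) = 183; iterating: f(3)=183, f(4)=645, f(5)=2283, f(6)=8688, f(7)=32565, f(8)=121920, f(9)=456954; answer 456954
Part II: W1 = 456954; m = 456954; squarings mod 284: 69^1=69, 69^2=217, 69^4=229, 69^8=185, 69^16=145, 69^32=9, 69^64=81, 69^128=29, 69^256=273, 69^512=121, 69^1024=157, 69^2048=225, 69^4096=73, 69^8192=217, 69^16384=229, 69^32768=185, 69^65536=145, 69^131072=9, 69^262144=81; 69^456954 = 69^2 * 69^8 * 69^16 * 69^32 * 69^64 * 69^128 * 69^2048 * 69^4096 * 69^8192 * 69^16384 * 69^32768 * 69^131072 * 69^262144 = 81 (mod 284); answer 81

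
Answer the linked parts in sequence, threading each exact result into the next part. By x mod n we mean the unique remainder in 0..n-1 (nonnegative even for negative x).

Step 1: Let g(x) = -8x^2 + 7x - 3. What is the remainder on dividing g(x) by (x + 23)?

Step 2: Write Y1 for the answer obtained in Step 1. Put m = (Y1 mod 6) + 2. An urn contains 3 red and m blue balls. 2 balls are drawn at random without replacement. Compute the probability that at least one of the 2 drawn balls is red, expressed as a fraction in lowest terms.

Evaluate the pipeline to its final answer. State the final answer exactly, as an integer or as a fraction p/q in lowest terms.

Step 1: remainder = value at the root: -8*(-23)^2 + 7*(-23)^1 - 3 = (-4232) + (-161) + (-3) = -4396; answer -4396
Step 2: Y1 = -4396; m = 4; total draws C(7,2) = 21; complement C(4,2) = 6; favorable 21 - 6 = 15; P = 5/7; answer 5/7

5/7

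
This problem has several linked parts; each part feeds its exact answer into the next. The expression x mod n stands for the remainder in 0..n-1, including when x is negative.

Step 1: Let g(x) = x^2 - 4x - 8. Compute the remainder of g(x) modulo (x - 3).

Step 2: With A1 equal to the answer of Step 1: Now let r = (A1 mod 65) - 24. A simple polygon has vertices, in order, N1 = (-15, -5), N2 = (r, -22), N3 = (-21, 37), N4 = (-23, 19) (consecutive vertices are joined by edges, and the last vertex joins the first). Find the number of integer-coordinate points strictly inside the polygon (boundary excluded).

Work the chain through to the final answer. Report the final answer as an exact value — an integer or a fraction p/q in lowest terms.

985

Step 1: remainder = value at the root: 1*(3)^2 - 4*(3)^1 - 8 = (9) + (-12) + (-8) = -11; answer -11
Step 2: A1 = -11; r = 30; cross terms: (-15*-22 - 30*-5)=480, (30*37 - -21*-22)=648, (-21*19 - -23*37)=452, (-23*-5 - -15*19)=400; twice the area = |1980| = 1980; area = 990; boundary points = 1 + 1 + 2 + 8 = 12; strictly interior points = area - boundary/2 + 1 = 985; answer 985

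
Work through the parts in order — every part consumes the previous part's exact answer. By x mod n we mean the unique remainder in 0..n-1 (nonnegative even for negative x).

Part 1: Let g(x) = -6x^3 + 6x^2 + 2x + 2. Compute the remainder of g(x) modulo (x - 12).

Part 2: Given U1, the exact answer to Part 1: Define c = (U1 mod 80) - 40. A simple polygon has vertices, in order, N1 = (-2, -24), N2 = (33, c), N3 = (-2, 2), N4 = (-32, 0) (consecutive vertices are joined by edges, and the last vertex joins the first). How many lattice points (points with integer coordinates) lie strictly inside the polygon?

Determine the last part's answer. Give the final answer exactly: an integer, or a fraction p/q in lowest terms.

Part 1: remainder = value at the root: -6*(12)^3 + 6*(12)^2 + 2*(12)^1 + 2 = (-10368) + (864) + (24) + (2) = -9478; answer -9478
Part 2: U1 = -9478; c = 2; cross terms: (-2*2 - 33*-24)=788, (33*2 - -2*2)=70, (-2*0 - -32*2)=64, (-32*-24 - -2*0)=768; twice the area = |1690| = 1690; area = 845; boundary points = 1 + 35 + 2 + 6 = 44; strictly interior points = area - boundary/2 + 1 = 824; answer 824

824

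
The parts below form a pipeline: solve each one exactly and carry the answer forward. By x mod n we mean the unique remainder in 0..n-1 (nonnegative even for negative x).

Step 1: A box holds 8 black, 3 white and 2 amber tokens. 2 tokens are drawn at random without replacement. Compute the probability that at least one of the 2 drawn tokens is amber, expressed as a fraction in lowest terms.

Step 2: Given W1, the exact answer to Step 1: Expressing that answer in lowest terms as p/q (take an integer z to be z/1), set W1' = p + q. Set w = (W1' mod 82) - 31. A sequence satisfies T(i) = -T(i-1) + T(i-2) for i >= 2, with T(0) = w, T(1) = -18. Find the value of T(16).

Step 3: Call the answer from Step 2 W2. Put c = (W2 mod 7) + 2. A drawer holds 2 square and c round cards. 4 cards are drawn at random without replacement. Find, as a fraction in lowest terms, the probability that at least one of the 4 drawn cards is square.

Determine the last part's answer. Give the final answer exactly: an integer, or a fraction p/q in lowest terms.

Step 1: total draws C(13,2) = 78; complement C(11,2) = 55; favorable 78 - 55 = 23; P = 23/78; answer 23/78
Step 2: W1 = 23/78; threaded value p + q = 101; w = -12; T(2) = -1*(-18) + 1*(-12) = 6; iterating: T(2)=6, T(3)=-24, T(4)=30, T(5)=-54, T(6)=84, T(7)=-138, T(8)=222, T(9)=-360, T(10)=582, T(11)=-942, T(12)=1524, T(13)=-2466, T(14)=3990, T(15)=-6456, T(16)=10446; answer 10446
Step 3: W2 = 10446; c = 4; total draws C(6,4) = 15; complement C(4,4) = 1; favorable 15 - 1 = 14; P = 14/15; answer 14/15

14/15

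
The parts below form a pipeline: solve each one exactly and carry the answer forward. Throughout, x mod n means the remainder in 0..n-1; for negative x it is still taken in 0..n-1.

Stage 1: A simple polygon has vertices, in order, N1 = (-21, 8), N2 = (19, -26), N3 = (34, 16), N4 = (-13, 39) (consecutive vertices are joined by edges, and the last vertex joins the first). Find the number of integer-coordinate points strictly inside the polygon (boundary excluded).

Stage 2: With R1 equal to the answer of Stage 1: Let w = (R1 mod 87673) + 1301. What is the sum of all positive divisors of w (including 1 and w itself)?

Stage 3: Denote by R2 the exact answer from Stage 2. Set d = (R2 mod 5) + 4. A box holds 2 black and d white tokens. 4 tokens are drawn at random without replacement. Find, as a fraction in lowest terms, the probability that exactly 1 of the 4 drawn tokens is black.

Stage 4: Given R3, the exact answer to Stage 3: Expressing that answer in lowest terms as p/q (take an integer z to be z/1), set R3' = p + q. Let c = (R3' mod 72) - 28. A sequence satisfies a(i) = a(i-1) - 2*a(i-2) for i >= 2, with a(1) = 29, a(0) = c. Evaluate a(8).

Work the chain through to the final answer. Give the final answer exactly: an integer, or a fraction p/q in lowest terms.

Stage 1: cross terms: (-21*-26 - 19*8)=394, (19*16 - 34*-26)=1188, (34*39 - -13*16)=1534, (-13*8 - -21*39)=715; twice the area = |3831| = 3831; area = 3831/2; boundary points = 2 + 3 + 1 + 1 = 7; strictly interior points = area - boundary/2 + 1 = 1913; answer 1913
Stage 2: R1 = 1913; w = 3214; 3214 = 2 * 1607; sigma = (1 + 2) * (1 + 1607) = 3 * 1608 = 4824; answer 4824
Stage 3: R2 = 4824; d = 8; total draws C(10,4) = 210; favorable C(2,1)*C(8,3) = 112; P = 8/15; answer 8/15
Stage 4: R3 = 8/15; threaded value p + q = 23; c = -5; a(2) = 1*(29) - 2*(-5) = 39; iterating: a(2)=39, a(3)=-19, a(4)=-97, a(5)=-59, a(6)=135, a(7)=253, a(8)=-17; answer -17

-17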